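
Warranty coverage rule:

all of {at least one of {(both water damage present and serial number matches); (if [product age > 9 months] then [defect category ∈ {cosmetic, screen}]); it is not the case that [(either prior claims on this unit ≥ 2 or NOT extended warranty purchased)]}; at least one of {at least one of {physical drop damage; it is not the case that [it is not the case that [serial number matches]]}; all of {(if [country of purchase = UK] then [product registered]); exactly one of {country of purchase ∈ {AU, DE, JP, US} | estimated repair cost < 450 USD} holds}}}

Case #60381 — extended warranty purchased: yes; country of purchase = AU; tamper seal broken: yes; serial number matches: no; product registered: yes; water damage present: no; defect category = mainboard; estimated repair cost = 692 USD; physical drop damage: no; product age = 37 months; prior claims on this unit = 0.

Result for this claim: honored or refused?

Atomic conditions:
  water damage present: no → false
  serial number matches: no → false
  product age > 9 months: 37 > 9 is true
  defect category ∈ {cosmetic, screen}: mainboard is not in the set → false
  prior claims on this unit ≥ 2: 0 ≥ 2 is false
  NOT extended warranty purchased: yes → false
  physical drop damage: no → false
  country of purchase = UK: AU == UK is false
  product registered: yes → true
  country of purchase ∈ {AU, DE, JP, US}: AU is in the set → true
  estimated repair cost < 450 USD: 692 < 450 is false
Combine:
[1.1] false AND false = false
[1.2] true → false = false
[1.3.1] false OR false = false
[1.3] NOT false = true
[1] false OR false OR true = true
[2.1.2.1] NOT false = true
[2.1.2] NOT true = false
[2.1] false OR false = false
[2.2.1] false → true (antecedent false ⇒ implication holds) = true
[2.2.2] exactly-one(true, false) = true
[2.2] true AND true = true
[2] false OR true = true
[root] true AND true = true
Overall: true → honored

Honored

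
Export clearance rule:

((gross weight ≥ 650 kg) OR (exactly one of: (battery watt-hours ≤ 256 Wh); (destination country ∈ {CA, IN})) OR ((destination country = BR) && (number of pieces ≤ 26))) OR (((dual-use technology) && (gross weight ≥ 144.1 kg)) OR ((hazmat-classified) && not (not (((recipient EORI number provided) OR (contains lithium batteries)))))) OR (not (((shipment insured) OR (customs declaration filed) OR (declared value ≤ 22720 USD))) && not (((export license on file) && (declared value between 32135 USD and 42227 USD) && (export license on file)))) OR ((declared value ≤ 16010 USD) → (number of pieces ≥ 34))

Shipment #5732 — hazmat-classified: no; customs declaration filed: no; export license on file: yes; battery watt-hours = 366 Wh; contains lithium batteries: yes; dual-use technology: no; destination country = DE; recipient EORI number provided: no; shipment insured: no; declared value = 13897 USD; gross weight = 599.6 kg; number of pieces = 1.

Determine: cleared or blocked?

Blocked

Atomic conditions:
  gross weight ≥ 650 kg: 599.6 ≥ 650 is false
  battery watt-hours ≤ 256 Wh: 366 ≤ 256 is false
  destination country ∈ {CA, IN}: DE is not in the set → false
  destination country = BR: DE == BR is false
  number of pieces ≤ 26: 1 ≤ 26 is true
  dual-use technology: no → false
  gross weight ≥ 144.1 kg: 599.6 ≥ 144.1 is true
  hazmat-classified: no → false
  recipient EORI number provided: no → false
  contains lithium batteries: yes → true
  shipment insured: no → false
  customs declaration filed: no → false
  declared value ≤ 22720 USD: 13897 ≤ 22720 is true
  export license on file: yes → true
  declared value between 32135 USD and 42227 USD: 13897 in [32135, 42227] is false
  declared value ≤ 16010 USD: 13897 ≤ 16010 is true
  number of pieces ≥ 34: 1 ≥ 34 is false
Combine:
[1.2] exactly-one(false, false) = false
[1.3] false AND true = false
[1] false OR false OR false = false
[2.1] false AND true = false
[2.2.2.1.1] false OR true = true
[2.2.2.1] NOT true = false
[2.2.2] NOT false = true
[2.2] false AND true = false
[2] false OR false = false
[3.1.1] false OR false OR true = true
[3.1] NOT true = false
[3.2.1] true AND false AND true = false
[3.2] NOT false = true
[3] false AND true = false
[4] true → false = false
[root] false OR false OR false OR false = false
Overall: false → blocked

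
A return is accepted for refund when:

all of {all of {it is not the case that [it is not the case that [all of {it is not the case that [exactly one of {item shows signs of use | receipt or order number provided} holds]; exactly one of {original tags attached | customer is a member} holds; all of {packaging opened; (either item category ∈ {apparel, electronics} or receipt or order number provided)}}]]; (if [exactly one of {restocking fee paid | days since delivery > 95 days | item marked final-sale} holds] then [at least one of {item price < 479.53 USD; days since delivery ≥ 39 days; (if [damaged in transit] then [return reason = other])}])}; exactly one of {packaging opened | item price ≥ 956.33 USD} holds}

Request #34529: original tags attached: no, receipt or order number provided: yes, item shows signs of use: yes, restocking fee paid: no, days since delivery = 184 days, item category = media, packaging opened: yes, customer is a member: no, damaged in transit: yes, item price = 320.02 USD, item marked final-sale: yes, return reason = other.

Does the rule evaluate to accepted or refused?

Atomic conditions:
  item shows signs of use: yes → true
  receipt or order number provided: yes → true
  original tags attached: no → false
  customer is a member: no → false
  packaging opened: yes → true
  item category ∈ {apparel, electronics}: media is not in the set → false
  restocking fee paid: no → false
  days since delivery > 95 days: 184 > 95 is true
  item marked final-sale: yes → true
  item price < 479.53 USD: 320.02 < 479.53 is true
  days since delivery ≥ 39 days: 184 ≥ 39 is true
  damaged in transit: yes → true
  return reason = other: other == other is true
  item price ≥ 956.33 USD: 320.02 ≥ 956.33 is false
Combine:
[1.1.1.1.1.1] exactly-one(true, true) = false
[1.1.1.1.1] NOT false = true
[1.1.1.1.2] exactly-one(false, false) = false
[1.1.1.1.3.2] false OR true = true
[1.1.1.1.3] true AND true = true
[1.1.1.1] true AND false AND true = false
[1.1.1] NOT false = true
[1.1] NOT true = false
[1.2.1] exactly-one(false, true, true) = false
[1.2.2.3] true → true = true
[1.2.2] true OR true OR true = true
[1.2] false → true (antecedent false ⇒ implication holds) = true
[1] false AND true = false
[2] exactly-one(true, false) = true
[root] false AND true = false
Overall: false → refused

Refused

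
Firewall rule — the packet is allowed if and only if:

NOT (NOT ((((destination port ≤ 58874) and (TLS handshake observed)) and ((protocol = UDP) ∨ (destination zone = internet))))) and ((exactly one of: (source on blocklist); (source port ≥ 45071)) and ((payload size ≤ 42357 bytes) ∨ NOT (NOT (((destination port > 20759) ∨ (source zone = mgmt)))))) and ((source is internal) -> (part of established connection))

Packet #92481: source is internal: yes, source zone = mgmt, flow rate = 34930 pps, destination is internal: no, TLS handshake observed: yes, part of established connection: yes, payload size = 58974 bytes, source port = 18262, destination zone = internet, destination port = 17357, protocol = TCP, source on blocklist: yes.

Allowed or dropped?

Atomic conditions:
  destination port ≤ 58874: 17357 ≤ 58874 is true
  TLS handshake observed: yes → true
  protocol = UDP: TCP == UDP is false
  destination zone = internet: internet == internet is true
  source on blocklist: yes → true
  source port ≥ 45071: 18262 ≥ 45071 is false
  payload size ≤ 42357 bytes: 58974 ≤ 42357 is false
  destination port > 20759: 17357 > 20759 is false
  source zone = mgmt: mgmt == mgmt is true
  source is internal: yes → true
  part of established connection: yes → true
Combine:
[1.1.1.1] true AND true = true
[1.1.1.2] false OR true = true
[1.1.1] true AND true = true
[1.1] NOT true = false
[1] NOT false = true
[2.1] exactly-one(true, false) = true
[2.2.2.1.1] false OR true = true
[2.2.2.1] NOT true = false
[2.2.2] NOT false = true
[2.2] false OR true = true
[2] true AND true = true
[3] true → true = true
[root] true AND true AND true = true
Overall: true → allowed

Allowed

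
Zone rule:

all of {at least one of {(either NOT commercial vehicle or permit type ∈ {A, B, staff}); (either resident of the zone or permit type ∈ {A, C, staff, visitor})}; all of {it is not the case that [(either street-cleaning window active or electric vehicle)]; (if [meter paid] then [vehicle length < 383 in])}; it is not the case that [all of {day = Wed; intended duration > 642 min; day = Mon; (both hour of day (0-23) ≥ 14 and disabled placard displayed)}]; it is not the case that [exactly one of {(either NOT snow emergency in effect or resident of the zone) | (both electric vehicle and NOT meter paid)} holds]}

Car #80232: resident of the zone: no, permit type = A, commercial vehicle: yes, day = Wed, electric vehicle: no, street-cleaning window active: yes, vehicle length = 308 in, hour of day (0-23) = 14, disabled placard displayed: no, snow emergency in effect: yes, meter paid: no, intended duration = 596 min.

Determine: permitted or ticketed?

Ticketed

Atomic conditions:
  NOT commercial vehicle: yes → false
  permit type ∈ {A, B, staff}: A is in the set → true
  resident of the zone: no → false
  permit type ∈ {A, C, staff, visitor}: A is in the set → true
  street-cleaning window active: yes → true
  electric vehicle: no → false
  meter paid: no → false
  vehicle length < 383 in: 308 < 383 is true
  day = Wed: Wed == Wed is true
  intended duration > 642 min: 596 > 642 is false
  day = Mon: Wed == Mon is false
  hour of day (0-23) ≥ 14: 14 ≥ 14 is true
  disabled placard displayed: no → false
  NOT snow emergency in effect: yes → false
  NOT meter paid: no → true
Combine:
[1.1] false OR true = true
[1.2] false OR true = true
[1] true OR true = true
[2.1.1] true OR false = true
[2.1] NOT true = false
[2.2] false → true (antecedent false ⇒ implication holds) = true
[2] false AND true = false
[3.1.4] true AND false = false
[3.1] true AND false AND false AND false = false
[3] NOT false = true
[4.1.1] false OR false = false
[4.1.2] false AND true = false
[4.1] exactly-one(false, false) = false
[4] NOT false = true
[root] true AND false AND true AND true = false
Overall: false → ticketed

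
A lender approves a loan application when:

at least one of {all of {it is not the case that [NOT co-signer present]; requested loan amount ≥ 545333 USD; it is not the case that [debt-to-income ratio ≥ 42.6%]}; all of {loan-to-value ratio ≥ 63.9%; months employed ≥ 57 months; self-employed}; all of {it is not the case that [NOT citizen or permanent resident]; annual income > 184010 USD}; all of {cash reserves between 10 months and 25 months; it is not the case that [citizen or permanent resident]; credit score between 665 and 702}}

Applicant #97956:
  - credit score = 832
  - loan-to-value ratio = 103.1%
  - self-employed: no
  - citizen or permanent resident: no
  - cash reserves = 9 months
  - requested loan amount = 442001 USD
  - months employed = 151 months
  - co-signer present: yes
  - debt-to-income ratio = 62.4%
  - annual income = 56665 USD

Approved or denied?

Denied

Atomic conditions:
  NOT co-signer present: yes → false
  requested loan amount ≥ 545333 USD: 442001 ≥ 545333 is false
  debt-to-income ratio ≥ 42.6%: 62.4 ≥ 42.6 is true
  loan-to-value ratio ≥ 63.9%: 103.1 ≥ 63.9 is true
  months employed ≥ 57 months: 151 ≥ 57 is true
  self-employed: no → false
  NOT citizen or permanent resident: no → true
  annual income > 184010 USD: 56665 > 184010 is false
  cash reserves between 10 months and 25 months: 9 in [10, 25] is false
  citizen or permanent resident: no → false
  credit score between 665 and 702: 832 in [665, 702] is false
Combine:
[1.1] NOT false = true
[1.3] NOT true = false
[1] true AND false AND false = false
[2] true AND true AND false = false
[3.1] NOT true = false
[3] false AND false = false
[4.2] NOT false = true
[4] false AND true AND false = false
[root] false OR false OR false OR false = false
Overall: false → denied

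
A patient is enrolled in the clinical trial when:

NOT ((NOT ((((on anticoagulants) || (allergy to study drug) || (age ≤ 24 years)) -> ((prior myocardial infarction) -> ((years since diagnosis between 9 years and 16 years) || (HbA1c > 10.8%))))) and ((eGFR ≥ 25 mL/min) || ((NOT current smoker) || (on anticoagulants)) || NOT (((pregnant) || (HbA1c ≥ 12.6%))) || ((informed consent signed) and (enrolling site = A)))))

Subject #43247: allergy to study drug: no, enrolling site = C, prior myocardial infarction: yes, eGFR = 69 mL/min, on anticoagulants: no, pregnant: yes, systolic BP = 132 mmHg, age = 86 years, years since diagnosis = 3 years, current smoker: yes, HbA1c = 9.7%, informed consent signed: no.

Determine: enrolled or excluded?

Enrolled

Atomic conditions:
  on anticoagulants: no → false
  allergy to study drug: no → false
  age ≤ 24 years: 86 ≤ 24 is false
  prior myocardial infarction: yes → true
  years since diagnosis between 9 years and 16 years: 3 in [9, 16] is false
  HbA1c > 10.8%: 9.7 > 10.8 is false
  eGFR ≥ 25 mL/min: 69 ≥ 25 is true
  NOT current smoker: yes → false
  pregnant: yes → true
  HbA1c ≥ 12.6%: 9.7 ≥ 12.6 is false
  informed consent signed: no → false
  enrolling site = A: C == A is false
Combine:
[1.1.1.1] false OR false OR false = false
[1.1.1.2.2] false OR false = false
[1.1.1.2] true → false = false
[1.1.1] false → false (antecedent false ⇒ implication holds) = true
[1.1] NOT true = false
[1.2.2] false OR false = false
[1.2.3.1] true OR false = true
[1.2.3] NOT true = false
[1.2.4] false AND false = false
[1.2] true OR false OR false OR false = true
[1] false AND true = false
[root] NOT false = true
Overall: true → enrolled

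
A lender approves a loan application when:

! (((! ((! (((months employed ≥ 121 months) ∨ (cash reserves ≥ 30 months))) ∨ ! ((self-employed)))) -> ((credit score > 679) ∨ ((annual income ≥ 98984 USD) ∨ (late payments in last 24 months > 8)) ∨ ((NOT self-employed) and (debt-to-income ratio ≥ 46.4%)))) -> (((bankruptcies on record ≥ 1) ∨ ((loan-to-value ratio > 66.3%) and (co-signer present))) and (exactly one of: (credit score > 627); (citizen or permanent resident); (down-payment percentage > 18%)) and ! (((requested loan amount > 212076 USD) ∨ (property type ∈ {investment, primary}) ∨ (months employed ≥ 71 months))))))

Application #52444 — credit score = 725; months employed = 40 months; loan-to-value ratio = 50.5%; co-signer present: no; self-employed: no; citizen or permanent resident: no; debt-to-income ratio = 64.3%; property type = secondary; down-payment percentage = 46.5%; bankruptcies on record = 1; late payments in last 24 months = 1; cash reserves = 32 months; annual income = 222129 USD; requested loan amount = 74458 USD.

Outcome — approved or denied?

Approved

Atomic conditions:
  months employed ≥ 121 months: 40 ≥ 121 is false
  cash reserves ≥ 30 months: 32 ≥ 30 is true
  self-employed: no → false
  credit score > 679: 725 > 679 is true
  annual income ≥ 98984 USD: 222129 ≥ 98984 is true
  late payments in last 24 months > 8: 1 > 8 is false
  NOT self-employed: no → true
  debt-to-income ratio ≥ 46.4%: 64.3 ≥ 46.4 is true
  bankruptcies on record ≥ 1: 1 ≥ 1 is true
  loan-to-value ratio > 66.3%: 50.5 > 66.3 is false
  co-signer present: no → false
  credit score > 627: 725 > 627 is true
  citizen or permanent resident: no → false
  down-payment percentage > 18%: 46.5 > 18 is true
  requested loan amount > 212076 USD: 74458 > 212076 is false
  property type ∈ {investment, primary}: secondary is not in the set → false
  months employed ≥ 71 months: 40 ≥ 71 is false
Combine:
[1.1.1.1.1.1] false OR true = true
[1.1.1.1.1] NOT true = false
[1.1.1.1.2] NOT false = true
[1.1.1.1] false OR true = true
[1.1.1] NOT true = false
[1.1.2.2] true OR false = true
[1.1.2.3] true AND true = true
[1.1.2] true OR true OR true = true
[1.1] false → true (antecedent false ⇒ implication holds) = true
[1.2.1.2] false AND false = false
[1.2.1] true OR false = true
[1.2.2] exactly-one(true, false, true) = false
[1.2.3.1] false OR false OR false = false
[1.2.3] NOT false = true
[1.2] true AND false AND true = false
[1] true → false = false
[root] NOT false = true
Overall: true → approved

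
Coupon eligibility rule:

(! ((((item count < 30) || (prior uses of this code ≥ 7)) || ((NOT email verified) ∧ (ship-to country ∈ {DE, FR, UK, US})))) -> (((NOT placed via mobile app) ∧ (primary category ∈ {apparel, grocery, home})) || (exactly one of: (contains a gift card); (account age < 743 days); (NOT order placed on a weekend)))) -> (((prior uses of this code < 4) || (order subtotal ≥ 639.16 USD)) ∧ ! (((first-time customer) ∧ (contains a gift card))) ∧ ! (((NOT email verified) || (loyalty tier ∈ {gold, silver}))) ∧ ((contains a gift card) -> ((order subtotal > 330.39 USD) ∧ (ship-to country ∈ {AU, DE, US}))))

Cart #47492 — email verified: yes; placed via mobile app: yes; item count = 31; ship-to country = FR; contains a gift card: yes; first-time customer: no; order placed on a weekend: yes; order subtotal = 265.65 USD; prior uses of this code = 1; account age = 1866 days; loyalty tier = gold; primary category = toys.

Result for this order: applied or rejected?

Rejected

Atomic conditions:
  item count < 30: 31 < 30 is false
  prior uses of this code ≥ 7: 1 ≥ 7 is false
  NOT email verified: yes → false
  ship-to country ∈ {DE, FR, UK, US}: FR is in the set → true
  NOT placed via mobile app: yes → false
  primary category ∈ {apparel, grocery, home}: toys is not in the set → false
  contains a gift card: yes → true
  account age < 743 days: 1866 < 743 is false
  NOT order placed on a weekend: yes → false
  prior uses of this code < 4: 1 < 4 is true
  order subtotal ≥ 639.16 USD: 265.65 ≥ 639.16 is false
  first-time customer: no → false
  loyalty tier ∈ {gold, silver}: gold is in the set → true
  order subtotal > 330.39 USD: 265.65 > 330.39 is false
  ship-to country ∈ {AU, DE, US}: FR is not in the set → false
Combine:
[1.1.1.1] false OR false = false
[1.1.1.2] false AND true = false
[1.1.1] false OR false = false
[1.1] NOT false = true
[1.2.1] false AND false = false
[1.2.2] exactly-one(true, false, false) = true
[1.2] false OR true = true
[1] true → true = true
[2.1] true OR false = true
[2.2.1] false AND true = false
[2.2] NOT false = true
[2.3.1] false OR true = true
[2.3] NOT true = false
[2.4.2] false AND false = false
[2.4] true → false = false
[2] true AND true AND false AND false = false
[root] true → false = false
Overall: false → rejected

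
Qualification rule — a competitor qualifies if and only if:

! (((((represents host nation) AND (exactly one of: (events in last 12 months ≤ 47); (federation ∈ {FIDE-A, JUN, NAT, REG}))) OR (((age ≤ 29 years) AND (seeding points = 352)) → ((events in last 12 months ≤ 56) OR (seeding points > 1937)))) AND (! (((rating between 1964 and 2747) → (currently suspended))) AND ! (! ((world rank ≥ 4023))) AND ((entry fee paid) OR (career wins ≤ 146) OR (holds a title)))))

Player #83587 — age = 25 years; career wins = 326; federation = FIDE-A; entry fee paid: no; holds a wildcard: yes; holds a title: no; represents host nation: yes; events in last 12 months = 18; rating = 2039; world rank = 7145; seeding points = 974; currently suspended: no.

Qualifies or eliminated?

Atomic conditions:
  represents host nation: yes → true
  events in last 12 months ≤ 47: 18 ≤ 47 is true
  federation ∈ {FIDE-A, JUN, NAT, REG}: FIDE-A is in the set → true
  age ≤ 29 years: 25 ≤ 29 is true
  seeding points = 352: 974 == 352 is false
  events in last 12 months ≤ 56: 18 ≤ 56 is true
  seeding points > 1937: 974 > 1937 is false
  rating between 1964 and 2747: 2039 in [1964, 2747] is true
  currently suspended: no → false
  world rank ≥ 4023: 7145 ≥ 4023 is true
  entry fee paid: no → false
  career wins ≤ 146: 326 ≤ 146 is false
  holds a title: no → false
Combine:
[1.1.1.2] exactly-one(true, true) = false
[1.1.1] true AND false = false
[1.1.2.1] true AND false = false
[1.1.2.2] true OR false = true
[1.1.2] false → true (antecedent false ⇒ implication holds) = true
[1.1] false OR true = true
[1.2.1.1] true → false = false
[1.2.1] NOT false = true
[1.2.2.1] NOT true = false
[1.2.2] NOT false = true
[1.2.3] false OR false OR false = false
[1.2] true AND true AND false = false
[1] true AND false = false
[root] NOT false = true
Overall: true → qualifies

Qualifies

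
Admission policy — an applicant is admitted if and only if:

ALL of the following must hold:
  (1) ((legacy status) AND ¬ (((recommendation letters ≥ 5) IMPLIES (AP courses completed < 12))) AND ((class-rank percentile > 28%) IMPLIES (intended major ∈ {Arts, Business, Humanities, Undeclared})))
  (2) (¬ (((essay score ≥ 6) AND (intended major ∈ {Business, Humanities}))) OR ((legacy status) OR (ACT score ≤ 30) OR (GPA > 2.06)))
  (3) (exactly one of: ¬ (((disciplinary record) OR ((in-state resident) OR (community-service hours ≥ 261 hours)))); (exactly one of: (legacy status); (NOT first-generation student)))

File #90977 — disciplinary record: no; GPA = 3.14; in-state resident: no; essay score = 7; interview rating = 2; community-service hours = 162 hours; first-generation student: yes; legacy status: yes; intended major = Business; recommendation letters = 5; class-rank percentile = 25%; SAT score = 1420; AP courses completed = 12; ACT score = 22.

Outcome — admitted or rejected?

Atomic conditions:
  legacy status: yes → true
  recommendation letters ≥ 5: 5 ≥ 5 is true
  AP courses completed < 12: 12 < 12 is false
  class-rank percentile > 28%: 25 > 28 is false
  intended major ∈ {Arts, Business, Humanities, Undeclared}: Business is in the set → true
  essay score ≥ 6: 7 ≥ 6 is true
  intended major ∈ {Business, Humanities}: Business is in the set → true
  ACT score ≤ 30: 22 ≤ 30 is true
  GPA > 2.06: 3.14 > 2.06 is true
  disciplinary record: no → false
  in-state resident: no → false
  community-service hours ≥ 261 hours: 162 ≥ 261 is false
  NOT first-generation student: yes → false
Combine:
[1.2.1] true → false = false
[1.2] NOT false = true
[1.3] false → true (antecedent false ⇒ implication holds) = true
[1] true AND true AND true = true
[2.1.1] true AND true = true
[2.1] NOT true = false
[2.2] true OR true OR true = true
[2] false OR true = true
[3.1.1.2] false OR false = false
[3.1.1] false OR false = false
[3.1] NOT false = true
[3.2] exactly-one(true, false) = true
[3] exactly-one(true, true) = false
[root] true AND true AND false = false
Overall: false → rejected

Rejected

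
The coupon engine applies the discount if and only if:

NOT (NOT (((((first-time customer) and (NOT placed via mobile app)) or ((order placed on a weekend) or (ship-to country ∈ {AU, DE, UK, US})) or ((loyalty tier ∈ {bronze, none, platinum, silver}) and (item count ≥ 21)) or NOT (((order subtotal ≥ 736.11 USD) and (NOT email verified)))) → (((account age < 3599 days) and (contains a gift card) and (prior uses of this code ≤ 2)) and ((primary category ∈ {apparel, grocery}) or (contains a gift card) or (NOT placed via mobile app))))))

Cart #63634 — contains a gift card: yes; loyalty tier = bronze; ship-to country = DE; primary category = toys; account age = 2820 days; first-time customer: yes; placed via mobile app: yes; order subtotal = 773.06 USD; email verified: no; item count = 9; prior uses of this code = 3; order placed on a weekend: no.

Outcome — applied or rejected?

Atomic conditions:
  first-time customer: yes → true
  NOT placed via mobile app: yes → false
  order placed on a weekend: no → false
  ship-to country ∈ {AU, DE, UK, US}: DE is in the set → true
  loyalty tier ∈ {bronze, none, platinum, silver}: bronze is in the set → true
  item count ≥ 21: 9 ≥ 21 is false
  order subtotal ≥ 736.11 USD: 773.06 ≥ 736.11 is true
  NOT email verified: no → true
  account age < 3599 days: 2820 < 3599 is true
  contains a gift card: yes → true
  prior uses of this code ≤ 2: 3 ≤ 2 is false
  primary category ∈ {apparel, grocery}: toys is not in the set → false
Combine:
[1.1.1.1] true AND false = false
[1.1.1.2] false OR true = true
[1.1.1.3] true AND false = false
[1.1.1.4.1] true AND true = true
[1.1.1.4] NOT true = false
[1.1.1] false OR true OR false OR false = true
[1.1.2.1] true AND true AND false = false
[1.1.2.2] false OR true OR false = true
[1.1.2] false AND true = false
[1.1] true → false = false
[1] NOT false = true
[root] NOT true = false
Overall: false → rejected

Rejected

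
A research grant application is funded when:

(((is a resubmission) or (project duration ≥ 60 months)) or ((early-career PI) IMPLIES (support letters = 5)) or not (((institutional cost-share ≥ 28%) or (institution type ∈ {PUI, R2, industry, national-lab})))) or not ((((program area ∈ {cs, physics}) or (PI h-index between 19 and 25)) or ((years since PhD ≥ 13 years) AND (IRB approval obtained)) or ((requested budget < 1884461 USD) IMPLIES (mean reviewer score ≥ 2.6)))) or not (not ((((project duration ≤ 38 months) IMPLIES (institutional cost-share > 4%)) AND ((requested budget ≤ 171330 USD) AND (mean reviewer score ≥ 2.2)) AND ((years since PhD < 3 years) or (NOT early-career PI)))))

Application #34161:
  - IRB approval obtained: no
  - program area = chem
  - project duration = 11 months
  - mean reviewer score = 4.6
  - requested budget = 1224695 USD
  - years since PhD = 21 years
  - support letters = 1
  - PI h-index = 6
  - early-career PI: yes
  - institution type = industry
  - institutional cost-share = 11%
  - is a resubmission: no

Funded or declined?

Atomic conditions:
  is a resubmission: no → false
  project duration ≥ 60 months: 11 ≥ 60 is false
  early-career PI: yes → true
  support letters = 5: 1 == 5 is false
  institutional cost-share ≥ 28%: 11 ≥ 28 is false
  institution type ∈ {PUI, R2, industry, national-lab}: industry is in the set → true
  program area ∈ {cs, physics}: chem is not in the set → false
  PI h-index between 19 and 25: 6 in [19, 25] is false
  years since PhD ≥ 13 years: 21 ≥ 13 is true
  IRB approval obtained: no → false
  requested budget < 1884461 USD: 1224695 < 1884461 is true
  mean reviewer score ≥ 2.6: 4.6 ≥ 2.6 is true
  project duration ≤ 38 months: 11 ≤ 38 is true
  institutional cost-share > 4%: 11 > 4 is true
  requested budget ≤ 171330 USD: 1224695 ≤ 171330 is false
  mean reviewer score ≥ 2.2: 4.6 ≥ 2.2 is true
  years since PhD < 3 years: 21 < 3 is false
  NOT early-career PI: yes → false
Combine:
[1.1] false OR false = false
[1.2] true → false = false
[1.3.1] false OR true = true
[1.3] NOT true = false
[1] false OR false OR false = false
[2.1.1] false OR false = false
[2.1.2] true AND false = false
[2.1.3] true → true = true
[2.1] false OR false OR true = true
[2] NOT true = false
[3.1.1.1] true → true = true
[3.1.1.2] false AND true = false
[3.1.1.3] false OR false = false
[3.1.1] true AND false AND false = false
[3.1] NOT false = true
[3] NOT true = false
[root] false OR false OR false = false
Overall: false → declined

Declined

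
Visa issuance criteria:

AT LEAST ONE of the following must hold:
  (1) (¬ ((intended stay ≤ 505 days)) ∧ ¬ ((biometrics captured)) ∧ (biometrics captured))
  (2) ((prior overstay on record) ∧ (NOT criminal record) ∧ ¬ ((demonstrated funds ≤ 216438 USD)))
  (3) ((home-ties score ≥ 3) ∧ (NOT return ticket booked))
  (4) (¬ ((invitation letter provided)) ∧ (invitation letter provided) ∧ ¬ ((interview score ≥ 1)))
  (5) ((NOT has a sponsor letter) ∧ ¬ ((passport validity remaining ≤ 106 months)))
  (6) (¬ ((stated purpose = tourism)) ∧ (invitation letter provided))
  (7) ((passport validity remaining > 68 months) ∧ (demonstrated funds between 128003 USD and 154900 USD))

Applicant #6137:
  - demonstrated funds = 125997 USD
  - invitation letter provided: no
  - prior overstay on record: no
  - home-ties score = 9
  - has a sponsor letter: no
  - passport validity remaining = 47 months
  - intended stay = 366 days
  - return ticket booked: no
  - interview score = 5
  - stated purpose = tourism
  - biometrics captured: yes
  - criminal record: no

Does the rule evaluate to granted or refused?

Granted

Atomic conditions:
  intended stay ≤ 505 days: 366 ≤ 505 is true
  biometrics captured: yes → true
  prior overstay on record: no → false
  NOT criminal record: no → true
  demonstrated funds ≤ 216438 USD: 125997 ≤ 216438 is true
  home-ties score ≥ 3: 9 ≥ 3 is true
  NOT return ticket booked: no → true
  invitation letter provided: no → false
  interview score ≥ 1: 5 ≥ 1 is true
  NOT has a sponsor letter: no → true
  passport validity remaining ≤ 106 months: 47 ≤ 106 is true
  stated purpose = tourism: tourism == tourism is true
  passport validity remaining > 68 months: 47 > 68 is false
  demonstrated funds between 128003 USD and 154900 USD: 125997 in [128003, 154900] is false
Combine:
[1.1] NOT true = false
[1.2] NOT true = false
[1] false AND false AND true = false
[2.3] NOT true = false
[2] false AND true AND false = false
[3] true AND true = true
[4.1] NOT false = true
[4.3] NOT true = false
[4] true AND false AND false = false
[5.2] NOT true = false
[5] true AND false = false
[6.1] NOT true = false
[6] false AND false = false
[7] false AND false = false
[root] false OR false OR true OR false OR false OR false OR false = true
Overall: true → granted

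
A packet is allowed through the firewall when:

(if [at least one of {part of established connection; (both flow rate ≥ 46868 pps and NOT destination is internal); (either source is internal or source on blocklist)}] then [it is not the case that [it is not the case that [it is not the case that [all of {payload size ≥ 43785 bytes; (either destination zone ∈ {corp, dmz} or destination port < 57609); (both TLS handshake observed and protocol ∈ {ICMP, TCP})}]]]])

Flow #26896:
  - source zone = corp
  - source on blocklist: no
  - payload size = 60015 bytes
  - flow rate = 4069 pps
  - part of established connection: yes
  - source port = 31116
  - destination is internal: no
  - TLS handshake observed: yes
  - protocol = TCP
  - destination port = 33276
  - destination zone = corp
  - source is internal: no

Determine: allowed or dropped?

Dropped

Atomic conditions:
  part of established connection: yes → true
  flow rate ≥ 46868 pps: 4069 ≥ 46868 is false
  NOT destination is internal: no → true
  source is internal: no → false
  source on blocklist: no → false
  payload size ≥ 43785 bytes: 60015 ≥ 43785 is true
  destination zone ∈ {corp, dmz}: corp is in the set → true
  destination port < 57609: 33276 < 57609 is true
  TLS handshake observed: yes → true
  protocol ∈ {ICMP, TCP}: TCP is in the set → true
Combine:
[1.2] false AND true = false
[1.3] false OR false = false
[1] true OR false OR false = true
[2.1.1.1.2] true OR true = true
[2.1.1.1.3] true AND true = true
[2.1.1.1] true AND true AND true = true
[2.1.1] NOT true = false
[2.1] NOT false = true
[2] NOT true = false
[root] true → false = false
Overall: false → dropped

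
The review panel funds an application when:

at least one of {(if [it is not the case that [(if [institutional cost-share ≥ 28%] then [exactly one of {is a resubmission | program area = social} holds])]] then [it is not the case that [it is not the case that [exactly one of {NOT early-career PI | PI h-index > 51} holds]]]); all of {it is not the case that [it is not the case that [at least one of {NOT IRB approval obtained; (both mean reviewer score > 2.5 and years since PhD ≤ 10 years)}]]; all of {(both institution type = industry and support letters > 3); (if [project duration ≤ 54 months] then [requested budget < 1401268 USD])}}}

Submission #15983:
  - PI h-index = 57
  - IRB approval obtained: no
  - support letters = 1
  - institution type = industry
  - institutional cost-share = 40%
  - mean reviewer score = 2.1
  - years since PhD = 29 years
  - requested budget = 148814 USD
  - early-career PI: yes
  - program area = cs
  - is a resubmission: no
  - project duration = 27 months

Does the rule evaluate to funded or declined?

Funded

Atomic conditions:
  institutional cost-share ≥ 28%: 40 ≥ 28 is true
  is a resubmission: no → false
  program area = social: cs == social is false
  NOT early-career PI: yes → false
  PI h-index > 51: 57 > 51 is true
  NOT IRB approval obtained: no → true
  mean reviewer score > 2.5: 2.1 > 2.5 is false
  years since PhD ≤ 10 years: 29 ≤ 10 is false
  institution type = industry: industry == industry is true
  support letters > 3: 1 > 3 is false
  project duration ≤ 54 months: 27 ≤ 54 is true
  requested budget < 1401268 USD: 148814 < 1401268 is true
Combine:
[1.1.1.2] exactly-one(false, false) = false
[1.1.1] true → false = false
[1.1] NOT false = true
[1.2.1.1] exactly-one(false, true) = true
[1.2.1] NOT true = false
[1.2] NOT false = true
[1] true → true = true
[2.1.1.1.2] false AND false = false
[2.1.1.1] true OR false = true
[2.1.1] NOT true = false
[2.1] NOT false = true
[2.2.1] true AND false = false
[2.2.2] true → true = true
[2.2] false AND true = false
[2] true AND false = false
[root] true OR false = true
Overall: true → funded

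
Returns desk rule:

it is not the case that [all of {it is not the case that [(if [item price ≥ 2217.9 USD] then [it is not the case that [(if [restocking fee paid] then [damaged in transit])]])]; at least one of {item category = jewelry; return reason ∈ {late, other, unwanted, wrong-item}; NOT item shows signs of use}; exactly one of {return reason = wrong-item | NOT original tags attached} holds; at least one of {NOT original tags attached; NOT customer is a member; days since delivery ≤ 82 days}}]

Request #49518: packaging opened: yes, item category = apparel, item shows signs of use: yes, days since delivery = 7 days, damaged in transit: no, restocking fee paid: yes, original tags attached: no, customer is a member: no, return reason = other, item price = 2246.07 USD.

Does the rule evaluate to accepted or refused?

Accepted

Atomic conditions:
  item price ≥ 2217.9 USD: 2246.07 ≥ 2217.9 is true
  restocking fee paid: yes → true
  damaged in transit: no → false
  item category = jewelry: apparel == jewelry is false
  return reason ∈ {late, other, unwanted, wrong-item}: other is in the set → true
  NOT item shows signs of use: yes → false
  return reason = wrong-item: other == wrong-item is false
  NOT original tags attached: no → true
  NOT customer is a member: no → true
  days since delivery ≤ 82 days: 7 ≤ 82 is true
Combine:
[1.1.1.2.1] true → false = false
[1.1.1.2] NOT false = true
[1.1.1] true → true = true
[1.1] NOT true = false
[1.2] false OR true OR false = true
[1.3] exactly-one(false, true) = true
[1.4] true OR true OR true = true
[1] false AND true AND true AND true = false
[root] NOT false = true
Overall: true → accepted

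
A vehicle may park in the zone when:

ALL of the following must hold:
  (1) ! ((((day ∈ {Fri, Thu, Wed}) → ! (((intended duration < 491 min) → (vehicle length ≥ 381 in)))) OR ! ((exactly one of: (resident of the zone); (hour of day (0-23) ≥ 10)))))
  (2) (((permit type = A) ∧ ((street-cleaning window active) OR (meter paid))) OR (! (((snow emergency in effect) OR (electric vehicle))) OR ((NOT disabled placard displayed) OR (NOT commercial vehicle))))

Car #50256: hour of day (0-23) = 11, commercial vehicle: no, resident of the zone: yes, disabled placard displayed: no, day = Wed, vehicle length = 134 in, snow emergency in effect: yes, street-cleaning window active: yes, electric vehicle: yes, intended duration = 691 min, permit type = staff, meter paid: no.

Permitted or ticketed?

Atomic conditions:
  day ∈ {Fri, Thu, Wed}: Wed is in the set → true
  intended duration < 491 min: 691 < 491 is false
  vehicle length ≥ 381 in: 134 ≥ 381 is false
  resident of the zone: yes → true
  hour of day (0-23) ≥ 10: 11 ≥ 10 is true
  permit type = A: staff == A is false
  street-cleaning window active: yes → true
  meter paid: no → false
  snow emergency in effect: yes → true
  electric vehicle: yes → true
  NOT disabled placard displayed: no → true
  NOT commercial vehicle: no → true
Combine:
[1.1.1.2.1] false → false (antecedent false ⇒ implication holds) = true
[1.1.1.2] NOT true = false
[1.1.1] true → false = false
[1.1.2.1] exactly-one(true, true) = false
[1.1.2] NOT false = true
[1.1] false OR true = true
[1] NOT true = false
[2.1.2] true OR false = true
[2.1] false AND true = false
[2.2.1.1] true OR true = true
[2.2.1] NOT true = false
[2.2.2] true OR true = true
[2.2] false OR true = true
[2] false OR true = true
[root] false AND true = false
Overall: false → ticketed

Ticketed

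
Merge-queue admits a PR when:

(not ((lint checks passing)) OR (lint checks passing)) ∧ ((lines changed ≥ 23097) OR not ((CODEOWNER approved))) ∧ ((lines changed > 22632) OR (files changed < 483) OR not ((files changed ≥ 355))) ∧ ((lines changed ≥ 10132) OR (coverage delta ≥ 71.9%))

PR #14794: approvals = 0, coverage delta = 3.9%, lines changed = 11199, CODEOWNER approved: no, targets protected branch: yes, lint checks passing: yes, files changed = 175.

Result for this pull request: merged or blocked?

Atomic conditions:
  lint checks passing: yes → true
  lines changed ≥ 23097: 11199 ≥ 23097 is false
  CODEOWNER approved: no → false
  lines changed > 22632: 11199 > 22632 is false
  files changed < 483: 175 < 483 is true
  files changed ≥ 355: 175 ≥ 355 is false
  lines changed ≥ 10132: 11199 ≥ 10132 is true
  coverage delta ≥ 71.9%: 3.9 ≥ 71.9 is false
Combine:
[1.1] NOT true = false
[1] false OR true = true
[2.2] NOT false = true
[2] false OR true = true
[3.3] NOT false = true
[3] false OR true OR true = true
[4] true OR false = true
[root] true AND true AND true AND true = true
Overall: true → merged

Merged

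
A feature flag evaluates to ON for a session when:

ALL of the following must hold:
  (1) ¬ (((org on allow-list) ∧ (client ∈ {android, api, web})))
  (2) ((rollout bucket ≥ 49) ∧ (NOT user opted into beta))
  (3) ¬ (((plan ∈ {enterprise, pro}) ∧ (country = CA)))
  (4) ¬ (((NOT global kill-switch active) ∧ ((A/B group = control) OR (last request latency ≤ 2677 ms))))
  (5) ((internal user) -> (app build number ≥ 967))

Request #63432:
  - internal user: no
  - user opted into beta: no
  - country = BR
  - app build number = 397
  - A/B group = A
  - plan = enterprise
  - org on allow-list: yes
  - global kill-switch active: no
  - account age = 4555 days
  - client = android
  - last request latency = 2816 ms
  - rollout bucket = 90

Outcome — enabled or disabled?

Atomic conditions:
  org on allow-list: yes → true
  client ∈ {android, api, web}: android is in the set → true
  rollout bucket ≥ 49: 90 ≥ 49 is true
  NOT user opted into beta: no → true
  plan ∈ {enterprise, pro}: enterprise is in the set → true
  country = CA: BR == CA is false
  NOT global kill-switch active: no → true
  A/B group = control: A == control is false
  last request latency ≤ 2677 ms: 2816 ≤ 2677 is false
  internal user: no → false
  app build number ≥ 967: 397 ≥ 967 is false
Combine:
[1.1] true AND true = true
[1] NOT true = false
[2] true AND true = true
[3.1] true AND false = false
[3] NOT false = true
[4.1.2] false OR false = false
[4.1] true AND false = false
[4] NOT false = true
[5] false → false (antecedent false ⇒ implication holds) = true
[root] false AND true AND true AND true AND true = false
Overall: false → disabled

Disabled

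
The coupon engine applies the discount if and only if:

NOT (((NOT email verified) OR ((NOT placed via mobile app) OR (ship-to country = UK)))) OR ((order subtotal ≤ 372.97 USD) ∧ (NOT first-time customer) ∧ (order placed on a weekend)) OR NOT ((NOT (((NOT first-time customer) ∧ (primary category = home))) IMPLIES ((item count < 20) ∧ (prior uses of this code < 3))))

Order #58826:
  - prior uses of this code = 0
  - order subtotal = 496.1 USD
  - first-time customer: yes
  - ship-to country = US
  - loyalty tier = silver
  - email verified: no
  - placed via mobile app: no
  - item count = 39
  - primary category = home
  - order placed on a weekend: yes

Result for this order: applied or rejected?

Applied

Atomic conditions:
  NOT email verified: no → true
  NOT placed via mobile app: no → true
  ship-to country = UK: US == UK is false
  order subtotal ≤ 372.97 USD: 496.1 ≤ 372.97 is false
  NOT first-time customer: yes → false
  order placed on a weekend: yes → true
  primary category = home: home == home is true
  item count < 20: 39 < 20 is false
  prior uses of this code < 3: 0 < 3 is true
Combine:
[1.1.2] true OR false = true
[1.1] true OR true = true
[1] NOT true = false
[2] false AND false AND true = false
[3.1.1.1] false AND true = false
[3.1.1] NOT false = true
[3.1.2] false AND true = false
[3.1] true → false = false
[3] NOT false = true
[root] false OR false OR true = true
Overall: true → applied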